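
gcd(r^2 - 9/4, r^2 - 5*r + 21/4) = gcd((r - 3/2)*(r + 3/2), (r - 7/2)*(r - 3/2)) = r - 3/2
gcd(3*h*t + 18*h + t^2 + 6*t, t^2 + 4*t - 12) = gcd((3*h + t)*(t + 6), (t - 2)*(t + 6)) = t + 6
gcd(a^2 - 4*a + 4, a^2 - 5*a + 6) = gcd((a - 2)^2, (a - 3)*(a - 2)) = a - 2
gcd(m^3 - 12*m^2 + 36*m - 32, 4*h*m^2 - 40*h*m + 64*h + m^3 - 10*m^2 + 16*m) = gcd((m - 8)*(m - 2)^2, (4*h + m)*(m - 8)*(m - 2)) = m^2 - 10*m + 16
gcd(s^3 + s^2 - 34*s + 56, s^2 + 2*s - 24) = s - 4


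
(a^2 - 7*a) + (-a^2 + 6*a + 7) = 7 - a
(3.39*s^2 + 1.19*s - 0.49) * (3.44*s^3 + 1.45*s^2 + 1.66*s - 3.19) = 11.6616*s^5 + 9.0091*s^4 + 5.6673*s^3 - 9.5492*s^2 - 4.6095*s + 1.5631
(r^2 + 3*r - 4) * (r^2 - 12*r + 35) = r^4 - 9*r^3 - 5*r^2 + 153*r - 140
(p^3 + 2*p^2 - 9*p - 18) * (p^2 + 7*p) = p^5 + 9*p^4 + 5*p^3 - 81*p^2 - 126*p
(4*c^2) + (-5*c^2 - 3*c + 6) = -c^2 - 3*c + 6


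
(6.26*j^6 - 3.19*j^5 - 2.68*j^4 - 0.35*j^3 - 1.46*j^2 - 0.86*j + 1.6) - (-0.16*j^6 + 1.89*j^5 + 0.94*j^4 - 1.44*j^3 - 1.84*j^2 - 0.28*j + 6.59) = 6.42*j^6 - 5.08*j^5 - 3.62*j^4 + 1.09*j^3 + 0.38*j^2 - 0.58*j - 4.99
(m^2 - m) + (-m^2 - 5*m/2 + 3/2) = 3/2 - 7*m/2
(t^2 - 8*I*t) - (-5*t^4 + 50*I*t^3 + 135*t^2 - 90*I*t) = 5*t^4 - 50*I*t^3 - 134*t^2 + 82*I*t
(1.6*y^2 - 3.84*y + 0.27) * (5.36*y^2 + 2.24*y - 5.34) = 8.576*y^4 - 16.9984*y^3 - 15.6984*y^2 + 21.1104*y - 1.4418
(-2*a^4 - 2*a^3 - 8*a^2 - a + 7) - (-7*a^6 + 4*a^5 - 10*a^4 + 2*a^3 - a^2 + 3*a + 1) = 7*a^6 - 4*a^5 + 8*a^4 - 4*a^3 - 7*a^2 - 4*a + 6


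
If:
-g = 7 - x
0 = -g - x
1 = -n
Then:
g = -7/2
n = -1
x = 7/2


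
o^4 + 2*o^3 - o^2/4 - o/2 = o*(o - 1/2)*(o + 1/2)*(o + 2)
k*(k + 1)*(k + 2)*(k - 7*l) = k^4 - 7*k^3*l + 3*k^3 - 21*k^2*l + 2*k^2 - 14*k*l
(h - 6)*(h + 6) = h^2 - 36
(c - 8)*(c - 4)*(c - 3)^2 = c^4 - 18*c^3 + 113*c^2 - 300*c + 288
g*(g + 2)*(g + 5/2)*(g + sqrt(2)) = g^4 + sqrt(2)*g^3 + 9*g^3/2 + 5*g^2 + 9*sqrt(2)*g^2/2 + 5*sqrt(2)*g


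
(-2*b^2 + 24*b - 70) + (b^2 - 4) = -b^2 + 24*b - 74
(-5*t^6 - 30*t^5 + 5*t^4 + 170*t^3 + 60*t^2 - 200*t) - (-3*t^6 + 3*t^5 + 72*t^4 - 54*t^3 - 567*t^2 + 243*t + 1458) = -2*t^6 - 33*t^5 - 67*t^4 + 224*t^3 + 627*t^2 - 443*t - 1458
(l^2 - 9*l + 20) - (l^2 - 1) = 21 - 9*l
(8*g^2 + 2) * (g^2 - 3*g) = 8*g^4 - 24*g^3 + 2*g^2 - 6*g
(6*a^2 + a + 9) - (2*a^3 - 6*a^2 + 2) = -2*a^3 + 12*a^2 + a + 7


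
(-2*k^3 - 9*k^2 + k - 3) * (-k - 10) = 2*k^4 + 29*k^3 + 89*k^2 - 7*k + 30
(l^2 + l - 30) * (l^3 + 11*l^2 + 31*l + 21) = l^5 + 12*l^4 + 12*l^3 - 278*l^2 - 909*l - 630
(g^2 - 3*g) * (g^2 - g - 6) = g^4 - 4*g^3 - 3*g^2 + 18*g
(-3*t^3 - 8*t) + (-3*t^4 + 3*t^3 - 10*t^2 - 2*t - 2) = -3*t^4 - 10*t^2 - 10*t - 2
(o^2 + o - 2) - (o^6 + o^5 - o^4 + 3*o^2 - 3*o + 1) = -o^6 - o^5 + o^4 - 2*o^2 + 4*o - 3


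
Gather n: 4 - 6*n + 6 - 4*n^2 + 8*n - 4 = -4*n^2 + 2*n + 6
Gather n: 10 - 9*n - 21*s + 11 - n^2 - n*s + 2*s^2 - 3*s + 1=-n^2 + n*(-s - 9) + 2*s^2 - 24*s + 22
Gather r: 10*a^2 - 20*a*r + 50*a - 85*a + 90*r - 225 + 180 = 10*a^2 - 35*a + r*(90 - 20*a) - 45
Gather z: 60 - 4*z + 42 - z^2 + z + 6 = -z^2 - 3*z + 108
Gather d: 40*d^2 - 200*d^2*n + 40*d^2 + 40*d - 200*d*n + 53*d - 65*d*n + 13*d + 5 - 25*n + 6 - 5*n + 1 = d^2*(80 - 200*n) + d*(106 - 265*n) - 30*n + 12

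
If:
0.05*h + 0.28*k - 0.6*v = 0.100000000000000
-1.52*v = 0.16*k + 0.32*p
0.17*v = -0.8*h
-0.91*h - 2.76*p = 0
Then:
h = 0.01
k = 0.29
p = -0.00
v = -0.03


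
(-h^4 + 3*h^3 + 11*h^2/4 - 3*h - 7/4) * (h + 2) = -h^5 + h^4 + 35*h^3/4 + 5*h^2/2 - 31*h/4 - 7/2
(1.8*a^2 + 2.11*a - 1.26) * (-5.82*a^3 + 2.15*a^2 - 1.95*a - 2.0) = -10.476*a^5 - 8.4102*a^4 + 8.3597*a^3 - 10.4235*a^2 - 1.763*a + 2.52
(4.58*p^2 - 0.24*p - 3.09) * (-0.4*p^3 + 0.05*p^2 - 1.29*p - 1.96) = -1.832*p^5 + 0.325*p^4 - 4.6842*p^3 - 8.8217*p^2 + 4.4565*p + 6.0564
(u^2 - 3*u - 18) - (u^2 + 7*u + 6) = -10*u - 24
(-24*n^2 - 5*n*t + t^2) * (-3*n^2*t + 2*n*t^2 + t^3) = 72*n^4*t - 33*n^3*t^2 - 37*n^2*t^3 - 3*n*t^4 + t^5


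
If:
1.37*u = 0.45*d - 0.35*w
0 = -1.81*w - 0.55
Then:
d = 3.04444444444444*u - 0.23634131368938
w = -0.30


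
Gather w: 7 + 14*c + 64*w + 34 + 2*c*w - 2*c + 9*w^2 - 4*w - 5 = 12*c + 9*w^2 + w*(2*c + 60) + 36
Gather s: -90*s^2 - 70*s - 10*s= -90*s^2 - 80*s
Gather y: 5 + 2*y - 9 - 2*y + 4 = 0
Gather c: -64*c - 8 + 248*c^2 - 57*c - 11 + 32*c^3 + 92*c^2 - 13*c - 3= 32*c^3 + 340*c^2 - 134*c - 22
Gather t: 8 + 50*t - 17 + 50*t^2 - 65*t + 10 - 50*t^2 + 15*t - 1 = 0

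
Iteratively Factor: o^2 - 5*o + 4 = (o - 4)*(o - 1)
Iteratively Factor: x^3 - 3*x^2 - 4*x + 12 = (x - 3)*(x^2 - 4) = (x - 3)*(x + 2)*(x - 2)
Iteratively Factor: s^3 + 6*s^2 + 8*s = (s + 4)*(s^2 + 2*s) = (s + 2)*(s + 4)*(s)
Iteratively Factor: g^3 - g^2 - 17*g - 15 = (g + 3)*(g^2 - 4*g - 5) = (g + 1)*(g + 3)*(g - 5)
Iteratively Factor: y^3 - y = (y)*(y^2 - 1) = y*(y + 1)*(y - 1)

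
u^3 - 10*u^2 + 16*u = u*(u - 8)*(u - 2)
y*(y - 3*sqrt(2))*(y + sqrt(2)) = y^3 - 2*sqrt(2)*y^2 - 6*y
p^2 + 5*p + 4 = (p + 1)*(p + 4)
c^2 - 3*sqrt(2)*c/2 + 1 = (c - sqrt(2))*(c - sqrt(2)/2)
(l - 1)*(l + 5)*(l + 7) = l^3 + 11*l^2 + 23*l - 35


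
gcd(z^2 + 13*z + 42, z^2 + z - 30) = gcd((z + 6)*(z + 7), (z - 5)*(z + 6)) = z + 6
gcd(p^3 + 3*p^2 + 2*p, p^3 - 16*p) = p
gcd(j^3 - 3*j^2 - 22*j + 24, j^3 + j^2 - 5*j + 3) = j - 1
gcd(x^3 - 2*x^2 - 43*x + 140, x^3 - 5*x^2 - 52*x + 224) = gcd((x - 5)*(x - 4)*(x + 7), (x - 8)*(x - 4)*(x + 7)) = x^2 + 3*x - 28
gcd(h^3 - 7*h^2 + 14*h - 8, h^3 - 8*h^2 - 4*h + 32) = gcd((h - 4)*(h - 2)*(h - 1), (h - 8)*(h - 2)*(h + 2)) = h - 2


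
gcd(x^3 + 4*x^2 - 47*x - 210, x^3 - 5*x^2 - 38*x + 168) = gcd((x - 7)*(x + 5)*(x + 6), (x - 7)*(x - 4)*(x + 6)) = x^2 - x - 42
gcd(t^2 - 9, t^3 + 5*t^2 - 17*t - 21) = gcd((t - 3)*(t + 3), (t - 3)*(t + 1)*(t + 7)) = t - 3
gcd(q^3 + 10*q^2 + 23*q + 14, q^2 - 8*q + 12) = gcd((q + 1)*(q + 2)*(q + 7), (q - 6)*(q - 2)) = 1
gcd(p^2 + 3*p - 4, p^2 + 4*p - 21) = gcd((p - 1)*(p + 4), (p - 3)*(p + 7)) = 1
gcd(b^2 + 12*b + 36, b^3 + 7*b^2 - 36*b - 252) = b + 6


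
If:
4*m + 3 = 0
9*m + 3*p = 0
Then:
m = -3/4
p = 9/4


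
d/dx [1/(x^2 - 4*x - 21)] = 2*(2 - x)/(-x^2 + 4*x + 21)^2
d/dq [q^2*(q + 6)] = 3*q*(q + 4)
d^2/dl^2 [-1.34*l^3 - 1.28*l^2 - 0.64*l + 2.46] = -8.04*l - 2.56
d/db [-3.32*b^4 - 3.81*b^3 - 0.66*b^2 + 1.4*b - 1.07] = -13.28*b^3 - 11.43*b^2 - 1.32*b + 1.4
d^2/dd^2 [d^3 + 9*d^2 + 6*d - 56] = 6*d + 18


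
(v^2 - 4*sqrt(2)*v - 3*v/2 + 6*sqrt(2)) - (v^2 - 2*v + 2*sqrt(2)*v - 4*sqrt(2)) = -6*sqrt(2)*v + v/2 + 10*sqrt(2)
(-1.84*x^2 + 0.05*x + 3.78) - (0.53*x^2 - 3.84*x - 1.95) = -2.37*x^2 + 3.89*x + 5.73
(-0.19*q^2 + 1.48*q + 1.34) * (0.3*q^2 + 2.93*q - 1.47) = -0.057*q^4 - 0.1127*q^3 + 5.0177*q^2 + 1.7506*q - 1.9698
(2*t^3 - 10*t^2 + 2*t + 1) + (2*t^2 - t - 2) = 2*t^3 - 8*t^2 + t - 1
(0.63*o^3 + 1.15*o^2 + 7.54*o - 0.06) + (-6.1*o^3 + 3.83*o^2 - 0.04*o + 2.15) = -5.47*o^3 + 4.98*o^2 + 7.5*o + 2.09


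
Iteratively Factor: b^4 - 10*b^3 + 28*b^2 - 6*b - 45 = (b - 3)*(b^3 - 7*b^2 + 7*b + 15) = (b - 3)^2*(b^2 - 4*b - 5) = (b - 5)*(b - 3)^2*(b + 1)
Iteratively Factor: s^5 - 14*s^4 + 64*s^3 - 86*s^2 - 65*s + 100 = (s - 4)*(s^4 - 10*s^3 + 24*s^2 + 10*s - 25) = (s - 4)*(s + 1)*(s^3 - 11*s^2 + 35*s - 25) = (s - 5)*(s - 4)*(s + 1)*(s^2 - 6*s + 5) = (s - 5)*(s - 4)*(s - 1)*(s + 1)*(s - 5)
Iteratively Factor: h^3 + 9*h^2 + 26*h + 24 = (h + 3)*(h^2 + 6*h + 8) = (h + 2)*(h + 3)*(h + 4)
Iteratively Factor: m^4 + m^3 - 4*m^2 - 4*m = (m + 1)*(m^3 - 4*m) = (m + 1)*(m + 2)*(m^2 - 2*m) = (m - 2)*(m + 1)*(m + 2)*(m)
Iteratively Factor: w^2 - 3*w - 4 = (w + 1)*(w - 4)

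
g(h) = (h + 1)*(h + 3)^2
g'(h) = (h + 1)*(2*h + 6) + (h + 3)^2 = (h + 3)*(3*h + 5)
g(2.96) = 140.67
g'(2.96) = 82.72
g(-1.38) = -1.00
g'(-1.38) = 1.39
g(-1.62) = -1.18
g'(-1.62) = 0.19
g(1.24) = 40.27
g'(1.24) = 36.97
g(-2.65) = -0.20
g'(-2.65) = -1.03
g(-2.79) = -0.08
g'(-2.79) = -0.71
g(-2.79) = -0.08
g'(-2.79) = -0.71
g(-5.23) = -21.04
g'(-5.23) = 23.84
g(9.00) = 1440.00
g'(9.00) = 384.00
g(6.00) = 567.00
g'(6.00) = 207.00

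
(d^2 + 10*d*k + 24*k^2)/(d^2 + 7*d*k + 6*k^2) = (d + 4*k)/(d + k)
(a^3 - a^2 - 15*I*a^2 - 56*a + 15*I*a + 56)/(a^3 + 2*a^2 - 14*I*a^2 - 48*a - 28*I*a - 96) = (a^2 + a*(-1 - 7*I) + 7*I)/(a^2 + a*(2 - 6*I) - 12*I)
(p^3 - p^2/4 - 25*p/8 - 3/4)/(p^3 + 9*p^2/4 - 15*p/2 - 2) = (p + 3/2)/(p + 4)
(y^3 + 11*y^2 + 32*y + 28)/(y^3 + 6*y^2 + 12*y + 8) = (y + 7)/(y + 2)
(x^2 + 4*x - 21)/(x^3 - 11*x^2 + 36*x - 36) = (x + 7)/(x^2 - 8*x + 12)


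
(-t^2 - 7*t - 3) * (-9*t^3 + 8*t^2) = 9*t^5 + 55*t^4 - 29*t^3 - 24*t^2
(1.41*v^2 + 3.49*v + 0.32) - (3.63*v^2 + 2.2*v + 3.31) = -2.22*v^2 + 1.29*v - 2.99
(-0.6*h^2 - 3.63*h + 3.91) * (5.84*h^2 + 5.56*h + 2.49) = -3.504*h^4 - 24.5352*h^3 + 1.1576*h^2 + 12.7009*h + 9.7359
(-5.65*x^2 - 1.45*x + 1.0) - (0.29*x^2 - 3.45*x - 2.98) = -5.94*x^2 + 2.0*x + 3.98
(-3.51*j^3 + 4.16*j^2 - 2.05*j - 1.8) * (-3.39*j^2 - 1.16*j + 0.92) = 11.8989*j^5 - 10.0308*j^4 - 1.1053*j^3 + 12.3072*j^2 + 0.202*j - 1.656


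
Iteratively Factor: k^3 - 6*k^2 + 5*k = (k - 5)*(k^2 - k) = k*(k - 5)*(k - 1)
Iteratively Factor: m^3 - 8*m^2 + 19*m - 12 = (m - 3)*(m^2 - 5*m + 4) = (m - 4)*(m - 3)*(m - 1)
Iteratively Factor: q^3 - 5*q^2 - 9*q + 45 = (q - 3)*(q^2 - 2*q - 15) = (q - 3)*(q + 3)*(q - 5)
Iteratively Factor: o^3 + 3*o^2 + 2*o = (o + 2)*(o^2 + o) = o*(o + 2)*(o + 1)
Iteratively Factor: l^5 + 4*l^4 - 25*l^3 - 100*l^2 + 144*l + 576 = (l + 4)*(l^4 - 25*l^2 + 144) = (l + 4)^2*(l^3 - 4*l^2 - 9*l + 36) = (l - 3)*(l + 4)^2*(l^2 - l - 12) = (l - 4)*(l - 3)*(l + 4)^2*(l + 3)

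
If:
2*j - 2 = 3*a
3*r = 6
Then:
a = 2*j/3 - 2/3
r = 2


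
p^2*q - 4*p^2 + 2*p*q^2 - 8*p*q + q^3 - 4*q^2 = (p + q)^2*(q - 4)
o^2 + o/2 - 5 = (o - 2)*(o + 5/2)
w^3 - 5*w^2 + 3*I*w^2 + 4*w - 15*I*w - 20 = (w - 5)*(w - I)*(w + 4*I)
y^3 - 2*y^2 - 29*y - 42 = (y - 7)*(y + 2)*(y + 3)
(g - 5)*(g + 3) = g^2 - 2*g - 15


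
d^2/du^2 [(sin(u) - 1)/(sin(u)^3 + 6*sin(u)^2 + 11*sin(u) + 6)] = (-4*sin(u)^6 - 5*sin(u)^5 + 85*sin(u)^4 + 249*sin(u)^3 + 65*sin(u)^2 - 376*sin(u) - 302)/((sin(u) + 1)^2*(sin(u) + 2)^3*(sin(u) + 3)^3)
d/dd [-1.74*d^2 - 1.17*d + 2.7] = -3.48*d - 1.17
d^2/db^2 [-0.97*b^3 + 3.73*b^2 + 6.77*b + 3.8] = 7.46 - 5.82*b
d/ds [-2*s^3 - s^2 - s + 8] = -6*s^2 - 2*s - 1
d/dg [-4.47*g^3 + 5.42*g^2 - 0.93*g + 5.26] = -13.41*g^2 + 10.84*g - 0.93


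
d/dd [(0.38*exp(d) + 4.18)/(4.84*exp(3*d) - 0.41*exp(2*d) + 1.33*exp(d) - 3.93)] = (-3.6784*exp(3*d) - 60.5378*exp(2*d) + 3.4276*exp(d) - 7.0528)*exp(d)/(23.4256*exp(6*d) - 3.9688*exp(5*d) + 13.0425*exp(4*d) - 39.133*exp(3*d) + 4.9915*exp(2*d) - 10.4538*exp(d) + 15.4449)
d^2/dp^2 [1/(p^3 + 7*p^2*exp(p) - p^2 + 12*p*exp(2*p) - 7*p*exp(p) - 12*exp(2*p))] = ((-7*p^2*exp(p) - 48*p*exp(2*p) - 21*p*exp(p) - 6*p + 2)*(p^3 + 7*p^2*exp(p) - p^2 + 12*p*exp(2*p) - 7*p*exp(p) - 12*exp(2*p)) + 2*(7*p^2*exp(p) + 3*p^2 + 24*p*exp(2*p) + 7*p*exp(p) - 2*p - 12*exp(2*p) - 7*exp(p))^2)/(p^3 + 7*p^2*exp(p) - p^2 + 12*p*exp(2*p) - 7*p*exp(p) - 12*exp(2*p))^3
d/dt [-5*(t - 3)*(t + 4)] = -10*t - 5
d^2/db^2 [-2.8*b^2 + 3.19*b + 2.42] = -5.60000000000000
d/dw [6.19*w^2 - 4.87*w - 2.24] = 12.38*w - 4.87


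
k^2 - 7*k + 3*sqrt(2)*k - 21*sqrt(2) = (k - 7)*(k + 3*sqrt(2))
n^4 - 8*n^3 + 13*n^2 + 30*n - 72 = (n - 4)*(n - 3)^2*(n + 2)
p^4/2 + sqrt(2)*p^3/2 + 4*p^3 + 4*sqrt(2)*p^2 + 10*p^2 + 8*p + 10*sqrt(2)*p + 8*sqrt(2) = (p + 2)*(p + 4)*(sqrt(2)*p/2 + 1)*(sqrt(2)*p/2 + sqrt(2))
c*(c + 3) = c^2 + 3*c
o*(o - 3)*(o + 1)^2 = o^4 - o^3 - 5*o^2 - 3*o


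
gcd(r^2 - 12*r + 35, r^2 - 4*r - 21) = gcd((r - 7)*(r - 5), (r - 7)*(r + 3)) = r - 7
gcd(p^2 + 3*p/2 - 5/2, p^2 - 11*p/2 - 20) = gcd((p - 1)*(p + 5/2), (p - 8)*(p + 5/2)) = p + 5/2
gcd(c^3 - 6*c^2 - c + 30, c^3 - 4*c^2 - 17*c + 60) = c^2 - 8*c + 15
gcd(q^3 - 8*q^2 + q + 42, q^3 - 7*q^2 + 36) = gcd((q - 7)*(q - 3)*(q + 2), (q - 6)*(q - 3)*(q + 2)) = q^2 - q - 6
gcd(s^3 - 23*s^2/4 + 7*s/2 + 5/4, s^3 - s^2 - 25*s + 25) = s^2 - 6*s + 5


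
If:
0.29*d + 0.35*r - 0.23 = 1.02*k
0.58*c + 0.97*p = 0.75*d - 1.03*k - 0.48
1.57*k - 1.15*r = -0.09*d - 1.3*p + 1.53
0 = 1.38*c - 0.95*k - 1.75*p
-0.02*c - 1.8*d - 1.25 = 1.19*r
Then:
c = 0.14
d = 0.42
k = -0.69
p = 0.48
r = -1.69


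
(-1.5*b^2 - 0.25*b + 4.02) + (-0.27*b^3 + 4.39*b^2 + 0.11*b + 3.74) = -0.27*b^3 + 2.89*b^2 - 0.14*b + 7.76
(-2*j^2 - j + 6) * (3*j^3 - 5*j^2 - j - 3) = -6*j^5 + 7*j^4 + 25*j^3 - 23*j^2 - 3*j - 18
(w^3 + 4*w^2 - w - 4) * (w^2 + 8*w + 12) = w^5 + 12*w^4 + 43*w^3 + 36*w^2 - 44*w - 48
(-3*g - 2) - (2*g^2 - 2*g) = -2*g^2 - g - 2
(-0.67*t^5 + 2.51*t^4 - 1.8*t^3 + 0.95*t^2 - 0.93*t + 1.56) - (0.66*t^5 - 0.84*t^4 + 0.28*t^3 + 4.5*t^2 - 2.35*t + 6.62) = -1.33*t^5 + 3.35*t^4 - 2.08*t^3 - 3.55*t^2 + 1.42*t - 5.06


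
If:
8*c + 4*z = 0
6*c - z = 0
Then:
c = 0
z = 0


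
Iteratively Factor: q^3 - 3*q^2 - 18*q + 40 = (q + 4)*(q^2 - 7*q + 10) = (q - 2)*(q + 4)*(q - 5)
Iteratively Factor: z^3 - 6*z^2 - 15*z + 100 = (z - 5)*(z^2 - z - 20) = (z - 5)^2*(z + 4)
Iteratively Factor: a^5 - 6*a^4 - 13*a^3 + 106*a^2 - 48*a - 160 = (a - 4)*(a^4 - 2*a^3 - 21*a^2 + 22*a + 40) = (a - 4)*(a - 2)*(a^3 - 21*a - 20) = (a - 4)*(a - 2)*(a + 4)*(a^2 - 4*a - 5) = (a - 4)*(a - 2)*(a + 1)*(a + 4)*(a - 5)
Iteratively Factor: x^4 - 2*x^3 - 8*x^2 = (x + 2)*(x^3 - 4*x^2) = x*(x + 2)*(x^2 - 4*x) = x^2*(x + 2)*(x - 4)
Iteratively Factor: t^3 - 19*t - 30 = (t + 3)*(t^2 - 3*t - 10) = (t - 5)*(t + 3)*(t + 2)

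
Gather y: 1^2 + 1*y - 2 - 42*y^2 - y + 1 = -42*y^2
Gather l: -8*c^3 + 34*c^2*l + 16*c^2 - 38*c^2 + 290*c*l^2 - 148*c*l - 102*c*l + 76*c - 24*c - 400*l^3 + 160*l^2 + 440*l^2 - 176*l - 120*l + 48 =-8*c^3 - 22*c^2 + 52*c - 400*l^3 + l^2*(290*c + 600) + l*(34*c^2 - 250*c - 296) + 48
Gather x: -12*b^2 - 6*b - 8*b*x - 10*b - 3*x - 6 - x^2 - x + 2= -12*b^2 - 16*b - x^2 + x*(-8*b - 4) - 4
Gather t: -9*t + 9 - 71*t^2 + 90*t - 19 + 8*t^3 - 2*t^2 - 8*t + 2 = 8*t^3 - 73*t^2 + 73*t - 8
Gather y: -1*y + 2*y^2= 2*y^2 - y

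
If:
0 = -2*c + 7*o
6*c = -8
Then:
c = -4/3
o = -8/21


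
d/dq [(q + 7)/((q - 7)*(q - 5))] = (-q^2 - 14*q + 119)/(q^4 - 24*q^3 + 214*q^2 - 840*q + 1225)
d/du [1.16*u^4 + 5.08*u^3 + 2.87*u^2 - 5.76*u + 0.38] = 4.64*u^3 + 15.24*u^2 + 5.74*u - 5.76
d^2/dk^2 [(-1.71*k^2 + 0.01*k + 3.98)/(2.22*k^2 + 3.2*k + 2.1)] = (-1.4210854715202e-14*k^4 + 24.394248*k^3 + 165.522312*k^2 + 169.3638*k + 29.18428)/(10.941048*k^6 + 47.31264*k^5 + 99.24732*k^4 + 122.2784*k^3 + 93.8826*k^2 + 42.336*k + 9.261)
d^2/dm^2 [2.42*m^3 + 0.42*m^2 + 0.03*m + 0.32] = 14.52*m + 0.84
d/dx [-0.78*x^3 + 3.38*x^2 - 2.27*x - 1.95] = -2.34*x^2 + 6.76*x - 2.27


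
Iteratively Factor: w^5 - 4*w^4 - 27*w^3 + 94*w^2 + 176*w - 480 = (w - 5)*(w^4 + w^3 - 22*w^2 - 16*w + 96) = (w - 5)*(w + 4)*(w^3 - 3*w^2 - 10*w + 24) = (w - 5)*(w - 4)*(w + 4)*(w^2 + w - 6) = (w - 5)*(w - 4)*(w - 2)*(w + 4)*(w + 3)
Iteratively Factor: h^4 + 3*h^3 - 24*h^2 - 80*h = (h)*(h^3 + 3*h^2 - 24*h - 80) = h*(h + 4)*(h^2 - h - 20) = h*(h - 5)*(h + 4)*(h + 4)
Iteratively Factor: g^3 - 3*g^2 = (g - 3)*(g^2) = g*(g - 3)*(g)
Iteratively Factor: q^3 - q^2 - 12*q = (q - 4)*(q^2 + 3*q) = q*(q - 4)*(q + 3)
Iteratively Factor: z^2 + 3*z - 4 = (z + 4)*(z - 1)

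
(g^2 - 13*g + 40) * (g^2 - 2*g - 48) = g^4 - 15*g^3 + 18*g^2 + 544*g - 1920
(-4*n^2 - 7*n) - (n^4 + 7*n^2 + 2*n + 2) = -n^4 - 11*n^2 - 9*n - 2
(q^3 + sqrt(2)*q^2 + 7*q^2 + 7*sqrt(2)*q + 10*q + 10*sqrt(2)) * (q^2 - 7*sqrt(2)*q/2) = q^5 - 5*sqrt(2)*q^4/2 + 7*q^4 - 35*sqrt(2)*q^3/2 + 3*q^3 - 49*q^2 - 25*sqrt(2)*q^2 - 70*q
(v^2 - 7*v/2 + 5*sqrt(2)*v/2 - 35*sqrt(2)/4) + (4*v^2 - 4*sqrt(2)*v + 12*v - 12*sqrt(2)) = 5*v^2 - 3*sqrt(2)*v/2 + 17*v/2 - 83*sqrt(2)/4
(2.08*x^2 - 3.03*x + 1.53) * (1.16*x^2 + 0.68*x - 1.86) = 2.4128*x^4 - 2.1004*x^3 - 4.1544*x^2 + 6.6762*x - 2.8458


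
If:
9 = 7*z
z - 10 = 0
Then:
No Solution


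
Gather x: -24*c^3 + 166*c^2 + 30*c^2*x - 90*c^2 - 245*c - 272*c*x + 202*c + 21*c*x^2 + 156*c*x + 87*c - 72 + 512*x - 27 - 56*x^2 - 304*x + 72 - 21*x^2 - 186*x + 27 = -24*c^3 + 76*c^2 + 44*c + x^2*(21*c - 77) + x*(30*c^2 - 116*c + 22)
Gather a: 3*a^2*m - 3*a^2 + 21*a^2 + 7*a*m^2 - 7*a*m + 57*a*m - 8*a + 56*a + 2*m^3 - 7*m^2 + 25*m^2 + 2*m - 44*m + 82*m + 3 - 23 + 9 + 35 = a^2*(3*m + 18) + a*(7*m^2 + 50*m + 48) + 2*m^3 + 18*m^2 + 40*m + 24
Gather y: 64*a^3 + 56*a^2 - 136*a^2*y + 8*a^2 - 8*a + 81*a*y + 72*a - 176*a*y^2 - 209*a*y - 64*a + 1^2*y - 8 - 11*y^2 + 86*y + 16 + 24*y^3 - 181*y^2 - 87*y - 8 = 64*a^3 + 64*a^2 + 24*y^3 + y^2*(-176*a - 192) + y*(-136*a^2 - 128*a)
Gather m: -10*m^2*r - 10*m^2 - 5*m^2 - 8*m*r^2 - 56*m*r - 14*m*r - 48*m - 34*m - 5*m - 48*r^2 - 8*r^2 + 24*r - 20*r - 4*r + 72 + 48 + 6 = m^2*(-10*r - 15) + m*(-8*r^2 - 70*r - 87) - 56*r^2 + 126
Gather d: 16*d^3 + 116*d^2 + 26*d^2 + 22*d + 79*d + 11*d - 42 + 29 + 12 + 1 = 16*d^3 + 142*d^2 + 112*d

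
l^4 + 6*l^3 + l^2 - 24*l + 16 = (l - 1)^2*(l + 4)^2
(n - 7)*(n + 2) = n^2 - 5*n - 14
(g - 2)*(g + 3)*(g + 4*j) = g^3 + 4*g^2*j + g^2 + 4*g*j - 6*g - 24*j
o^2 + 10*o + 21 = (o + 3)*(o + 7)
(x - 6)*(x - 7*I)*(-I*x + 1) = -I*x^3 - 6*x^2 + 6*I*x^2 + 36*x - 7*I*x + 42*I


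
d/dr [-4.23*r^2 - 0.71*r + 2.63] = -8.46*r - 0.71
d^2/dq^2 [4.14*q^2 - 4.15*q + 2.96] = 8.28000000000000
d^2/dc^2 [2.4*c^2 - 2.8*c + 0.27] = 4.80000000000000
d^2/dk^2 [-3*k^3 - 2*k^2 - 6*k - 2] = -18*k - 4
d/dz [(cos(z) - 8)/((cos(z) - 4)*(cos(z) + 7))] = (cos(z)^2 - 16*cos(z) + 4)*sin(z)/((cos(z) - 4)^2*(cos(z) + 7)^2)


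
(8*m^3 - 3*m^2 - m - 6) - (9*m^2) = 8*m^3 - 12*m^2 - m - 6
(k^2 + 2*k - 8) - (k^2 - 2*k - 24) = 4*k + 16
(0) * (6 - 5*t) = 0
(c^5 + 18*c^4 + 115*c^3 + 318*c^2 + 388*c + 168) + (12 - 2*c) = c^5 + 18*c^4 + 115*c^3 + 318*c^2 + 386*c + 180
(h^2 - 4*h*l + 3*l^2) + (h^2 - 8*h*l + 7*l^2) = 2*h^2 - 12*h*l + 10*l^2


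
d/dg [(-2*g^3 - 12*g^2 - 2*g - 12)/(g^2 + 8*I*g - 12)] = (-2*g^4 - 32*I*g^3 + g^2*(74 - 96*I) + 312*g + 24 + 96*I)/(g^4 + 16*I*g^3 - 88*g^2 - 192*I*g + 144)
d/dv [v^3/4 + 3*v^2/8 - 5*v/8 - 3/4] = 3*v^2/4 + 3*v/4 - 5/8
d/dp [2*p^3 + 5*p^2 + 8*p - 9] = 6*p^2 + 10*p + 8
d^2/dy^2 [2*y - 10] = 0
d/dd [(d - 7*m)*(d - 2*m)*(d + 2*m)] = 3*d^2 - 14*d*m - 4*m^2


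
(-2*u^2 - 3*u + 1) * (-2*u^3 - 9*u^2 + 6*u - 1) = 4*u^5 + 24*u^4 + 13*u^3 - 25*u^2 + 9*u - 1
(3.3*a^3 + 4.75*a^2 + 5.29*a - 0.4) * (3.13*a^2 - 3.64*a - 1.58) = 10.329*a^5 + 2.8555*a^4 - 5.9463*a^3 - 28.0126*a^2 - 6.9022*a + 0.632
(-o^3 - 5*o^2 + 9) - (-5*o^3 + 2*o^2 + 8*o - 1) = 4*o^3 - 7*o^2 - 8*o + 10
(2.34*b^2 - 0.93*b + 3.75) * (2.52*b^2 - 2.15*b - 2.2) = 5.8968*b^4 - 7.3746*b^3 + 6.3015*b^2 - 6.0165*b - 8.25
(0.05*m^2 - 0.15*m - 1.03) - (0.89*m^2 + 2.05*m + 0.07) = -0.84*m^2 - 2.2*m - 1.1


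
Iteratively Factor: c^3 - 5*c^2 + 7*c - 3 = (c - 1)*(c^2 - 4*c + 3) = (c - 3)*(c - 1)*(c - 1)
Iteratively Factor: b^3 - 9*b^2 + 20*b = (b - 4)*(b^2 - 5*b) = b*(b - 4)*(b - 5)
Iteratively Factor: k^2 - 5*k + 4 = (k - 1)*(k - 4)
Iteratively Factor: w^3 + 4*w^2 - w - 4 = (w + 4)*(w^2 - 1) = (w - 1)*(w + 4)*(w + 1)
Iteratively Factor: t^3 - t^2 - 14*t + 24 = (t - 2)*(t^2 + t - 12) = (t - 2)*(t + 4)*(t - 3)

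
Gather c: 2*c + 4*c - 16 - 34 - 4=6*c - 54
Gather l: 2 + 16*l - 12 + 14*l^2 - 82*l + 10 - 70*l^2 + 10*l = -56*l^2 - 56*l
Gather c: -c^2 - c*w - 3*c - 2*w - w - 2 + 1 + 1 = -c^2 + c*(-w - 3) - 3*w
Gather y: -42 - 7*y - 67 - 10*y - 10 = -17*y - 119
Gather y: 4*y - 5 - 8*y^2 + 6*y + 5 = -8*y^2 + 10*y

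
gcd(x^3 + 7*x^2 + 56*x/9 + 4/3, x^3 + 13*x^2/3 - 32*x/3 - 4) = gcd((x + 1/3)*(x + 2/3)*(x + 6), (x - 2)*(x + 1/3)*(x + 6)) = x^2 + 19*x/3 + 2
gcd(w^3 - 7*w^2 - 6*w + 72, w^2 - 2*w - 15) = w + 3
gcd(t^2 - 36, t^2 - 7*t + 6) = t - 6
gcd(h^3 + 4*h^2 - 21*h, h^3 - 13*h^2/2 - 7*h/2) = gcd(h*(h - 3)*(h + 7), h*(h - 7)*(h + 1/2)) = h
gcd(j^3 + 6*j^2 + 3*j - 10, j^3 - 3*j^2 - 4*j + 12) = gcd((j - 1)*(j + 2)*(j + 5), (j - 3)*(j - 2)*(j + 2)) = j + 2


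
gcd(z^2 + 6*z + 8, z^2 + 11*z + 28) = z + 4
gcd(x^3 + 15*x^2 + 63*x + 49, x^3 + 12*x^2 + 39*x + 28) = x^2 + 8*x + 7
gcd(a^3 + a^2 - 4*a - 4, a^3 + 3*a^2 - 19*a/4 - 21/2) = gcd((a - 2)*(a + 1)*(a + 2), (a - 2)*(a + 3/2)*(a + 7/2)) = a - 2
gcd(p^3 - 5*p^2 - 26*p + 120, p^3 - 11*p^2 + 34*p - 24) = p^2 - 10*p + 24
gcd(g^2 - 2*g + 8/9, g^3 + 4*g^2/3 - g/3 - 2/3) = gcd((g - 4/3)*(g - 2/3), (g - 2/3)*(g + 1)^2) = g - 2/3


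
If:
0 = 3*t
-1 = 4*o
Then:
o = -1/4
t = 0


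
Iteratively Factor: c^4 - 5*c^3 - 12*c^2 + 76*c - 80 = (c + 4)*(c^3 - 9*c^2 + 24*c - 20) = (c - 2)*(c + 4)*(c^2 - 7*c + 10) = (c - 5)*(c - 2)*(c + 4)*(c - 2)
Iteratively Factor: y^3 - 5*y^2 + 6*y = (y - 3)*(y^2 - 2*y) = y*(y - 3)*(y - 2)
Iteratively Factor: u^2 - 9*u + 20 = (u - 5)*(u - 4)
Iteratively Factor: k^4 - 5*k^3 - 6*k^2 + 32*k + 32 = (k - 4)*(k^3 - k^2 - 10*k - 8) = (k - 4)^2*(k^2 + 3*k + 2) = (k - 4)^2*(k + 2)*(k + 1)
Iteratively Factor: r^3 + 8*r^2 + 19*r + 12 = (r + 1)*(r^2 + 7*r + 12) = (r + 1)*(r + 3)*(r + 4)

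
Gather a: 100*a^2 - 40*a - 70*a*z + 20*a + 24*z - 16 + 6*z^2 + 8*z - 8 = 100*a^2 + a*(-70*z - 20) + 6*z^2 + 32*z - 24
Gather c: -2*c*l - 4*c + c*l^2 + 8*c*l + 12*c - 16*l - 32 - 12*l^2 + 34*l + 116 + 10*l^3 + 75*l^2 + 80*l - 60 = c*(l^2 + 6*l + 8) + 10*l^3 + 63*l^2 + 98*l + 24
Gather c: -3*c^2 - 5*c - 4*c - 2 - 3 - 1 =-3*c^2 - 9*c - 6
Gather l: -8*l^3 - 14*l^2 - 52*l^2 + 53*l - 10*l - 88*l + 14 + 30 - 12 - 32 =-8*l^3 - 66*l^2 - 45*l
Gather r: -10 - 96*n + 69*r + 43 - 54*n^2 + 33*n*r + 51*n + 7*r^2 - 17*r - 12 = -54*n^2 - 45*n + 7*r^2 + r*(33*n + 52) + 21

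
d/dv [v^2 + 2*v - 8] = 2*v + 2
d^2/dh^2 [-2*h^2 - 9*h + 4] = -4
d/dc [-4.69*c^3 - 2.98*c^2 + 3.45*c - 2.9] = -14.07*c^2 - 5.96*c + 3.45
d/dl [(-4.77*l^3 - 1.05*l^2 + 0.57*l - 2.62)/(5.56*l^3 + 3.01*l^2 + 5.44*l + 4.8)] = (-8.5197*l^4 - 58.236*l^3 - 32.4141*l^2 + 5.6924*l + 16.9888)/(30.9136*l^6 + 33.4712*l^5 + 69.5529*l^4 + 86.1248*l^3 + 58.4896*l^2 + 52.224*l + 23.04)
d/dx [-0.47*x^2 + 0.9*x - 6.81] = 0.9 - 0.94*x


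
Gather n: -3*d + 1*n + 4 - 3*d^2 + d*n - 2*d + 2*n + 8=-3*d^2 - 5*d + n*(d + 3) + 12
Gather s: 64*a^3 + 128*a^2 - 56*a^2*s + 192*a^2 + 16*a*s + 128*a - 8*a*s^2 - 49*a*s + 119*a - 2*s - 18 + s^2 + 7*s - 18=64*a^3 + 320*a^2 + 247*a + s^2*(1 - 8*a) + s*(-56*a^2 - 33*a + 5) - 36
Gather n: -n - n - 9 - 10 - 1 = -2*n - 20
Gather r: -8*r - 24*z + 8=-8*r - 24*z + 8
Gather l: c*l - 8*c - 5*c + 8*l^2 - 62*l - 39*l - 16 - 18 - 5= -13*c + 8*l^2 + l*(c - 101) - 39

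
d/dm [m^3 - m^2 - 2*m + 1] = 3*m^2 - 2*m - 2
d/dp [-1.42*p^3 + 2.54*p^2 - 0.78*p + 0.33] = -4.26*p^2 + 5.08*p - 0.78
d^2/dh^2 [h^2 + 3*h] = 2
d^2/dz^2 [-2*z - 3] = 0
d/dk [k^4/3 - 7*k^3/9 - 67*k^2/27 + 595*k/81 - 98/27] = 4*k^3/3 - 7*k^2/3 - 134*k/27 + 595/81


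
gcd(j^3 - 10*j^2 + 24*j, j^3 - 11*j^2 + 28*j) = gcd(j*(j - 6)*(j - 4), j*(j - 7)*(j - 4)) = j^2 - 4*j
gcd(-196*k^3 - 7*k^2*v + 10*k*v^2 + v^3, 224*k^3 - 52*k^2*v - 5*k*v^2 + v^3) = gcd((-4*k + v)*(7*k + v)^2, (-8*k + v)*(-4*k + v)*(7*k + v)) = -28*k^2 + 3*k*v + v^2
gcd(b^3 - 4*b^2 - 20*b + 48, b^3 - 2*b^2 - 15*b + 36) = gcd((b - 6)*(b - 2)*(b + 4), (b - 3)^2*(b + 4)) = b + 4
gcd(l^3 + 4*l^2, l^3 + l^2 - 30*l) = l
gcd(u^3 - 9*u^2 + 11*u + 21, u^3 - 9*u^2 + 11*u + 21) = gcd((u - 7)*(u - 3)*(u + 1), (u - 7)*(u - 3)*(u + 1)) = u^3 - 9*u^2 + 11*u + 21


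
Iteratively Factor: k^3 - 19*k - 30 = (k - 5)*(k^2 + 5*k + 6) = (k - 5)*(k + 2)*(k + 3)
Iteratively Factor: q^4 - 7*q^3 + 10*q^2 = (q - 5)*(q^3 - 2*q^2) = q*(q - 5)*(q^2 - 2*q) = q*(q - 5)*(q - 2)*(q)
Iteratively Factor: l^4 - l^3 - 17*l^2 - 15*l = (l + 1)*(l^3 - 2*l^2 - 15*l) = (l + 1)*(l + 3)*(l^2 - 5*l) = (l - 5)*(l + 1)*(l + 3)*(l)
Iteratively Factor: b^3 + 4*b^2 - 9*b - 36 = (b + 4)*(b^2 - 9) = (b - 3)*(b + 4)*(b + 3)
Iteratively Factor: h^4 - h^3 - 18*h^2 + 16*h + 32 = (h + 1)*(h^3 - 2*h^2 - 16*h + 32) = (h + 1)*(h + 4)*(h^2 - 6*h + 8) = (h - 2)*(h + 1)*(h + 4)*(h - 4)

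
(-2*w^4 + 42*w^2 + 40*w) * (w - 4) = -2*w^5 + 8*w^4 + 42*w^3 - 128*w^2 - 160*w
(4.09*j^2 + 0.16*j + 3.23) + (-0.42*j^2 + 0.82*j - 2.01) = 3.67*j^2 + 0.98*j + 1.22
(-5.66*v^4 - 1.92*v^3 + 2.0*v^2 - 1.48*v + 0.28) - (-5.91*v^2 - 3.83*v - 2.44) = -5.66*v^4 - 1.92*v^3 + 7.91*v^2 + 2.35*v + 2.72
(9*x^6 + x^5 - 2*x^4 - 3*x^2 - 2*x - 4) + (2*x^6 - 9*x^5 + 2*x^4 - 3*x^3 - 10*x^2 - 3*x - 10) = 11*x^6 - 8*x^5 - 3*x^3 - 13*x^2 - 5*x - 14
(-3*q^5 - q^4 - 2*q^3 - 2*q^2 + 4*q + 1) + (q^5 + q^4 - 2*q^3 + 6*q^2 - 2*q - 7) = -2*q^5 - 4*q^3 + 4*q^2 + 2*q - 6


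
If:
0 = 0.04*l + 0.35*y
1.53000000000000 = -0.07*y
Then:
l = 191.25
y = -21.86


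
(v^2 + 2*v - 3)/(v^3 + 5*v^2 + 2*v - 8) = (v + 3)/(v^2 + 6*v + 8)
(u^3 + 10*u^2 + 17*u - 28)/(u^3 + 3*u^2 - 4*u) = (u + 7)/u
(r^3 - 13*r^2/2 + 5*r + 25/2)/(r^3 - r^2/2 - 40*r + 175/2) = (r + 1)/(r + 7)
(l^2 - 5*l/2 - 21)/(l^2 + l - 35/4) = 2*(l - 6)/(2*l - 5)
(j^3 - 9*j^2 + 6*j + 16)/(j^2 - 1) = (j^2 - 10*j + 16)/(j - 1)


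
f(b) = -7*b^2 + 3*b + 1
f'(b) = 3 - 14*b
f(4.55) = -130.27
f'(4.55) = -60.70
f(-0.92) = -7.68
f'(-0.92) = 15.88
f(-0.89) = -7.21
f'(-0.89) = 15.46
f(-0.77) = -5.46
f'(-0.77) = 13.78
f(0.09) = 1.21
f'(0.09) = 1.74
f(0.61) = 0.23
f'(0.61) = -5.54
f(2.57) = -37.52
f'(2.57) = -32.98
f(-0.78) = -5.60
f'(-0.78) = 13.92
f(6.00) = -233.00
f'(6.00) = -81.00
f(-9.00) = -593.00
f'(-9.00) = 129.00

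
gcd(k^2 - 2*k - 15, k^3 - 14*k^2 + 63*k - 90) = k - 5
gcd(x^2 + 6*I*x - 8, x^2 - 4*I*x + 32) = x + 4*I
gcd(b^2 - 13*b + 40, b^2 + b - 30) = b - 5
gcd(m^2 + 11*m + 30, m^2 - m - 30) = m + 5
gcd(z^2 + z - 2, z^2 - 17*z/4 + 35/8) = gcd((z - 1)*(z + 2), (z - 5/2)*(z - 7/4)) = 1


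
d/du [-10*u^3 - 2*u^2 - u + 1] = -30*u^2 - 4*u - 1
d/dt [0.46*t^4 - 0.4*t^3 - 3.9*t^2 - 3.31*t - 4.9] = 1.84*t^3 - 1.2*t^2 - 7.8*t - 3.31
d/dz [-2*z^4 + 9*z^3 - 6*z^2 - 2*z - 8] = -8*z^3 + 27*z^2 - 12*z - 2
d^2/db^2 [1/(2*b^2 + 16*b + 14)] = (-b^2 - 8*b + 4*(b + 4)^2 - 7)/(b^2 + 8*b + 7)^3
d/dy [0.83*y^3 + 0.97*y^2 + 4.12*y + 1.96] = 2.49*y^2 + 1.94*y + 4.12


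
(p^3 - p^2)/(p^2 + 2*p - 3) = p^2/(p + 3)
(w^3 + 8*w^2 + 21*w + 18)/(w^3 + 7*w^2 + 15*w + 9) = (w + 2)/(w + 1)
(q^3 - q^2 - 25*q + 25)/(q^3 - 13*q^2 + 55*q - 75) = (q^2 + 4*q - 5)/(q^2 - 8*q + 15)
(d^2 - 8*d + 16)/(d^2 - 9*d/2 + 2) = 2*(d - 4)/(2*d - 1)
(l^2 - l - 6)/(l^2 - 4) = (l - 3)/(l - 2)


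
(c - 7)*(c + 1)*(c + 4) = c^3 - 2*c^2 - 31*c - 28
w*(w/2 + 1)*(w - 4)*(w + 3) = w^4/2 + w^3/2 - 7*w^2 - 12*w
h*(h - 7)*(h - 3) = h^3 - 10*h^2 + 21*h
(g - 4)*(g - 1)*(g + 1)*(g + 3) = g^4 - g^3 - 13*g^2 + g + 12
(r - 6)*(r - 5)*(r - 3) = r^3 - 14*r^2 + 63*r - 90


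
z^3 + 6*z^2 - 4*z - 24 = (z - 2)*(z + 2)*(z + 6)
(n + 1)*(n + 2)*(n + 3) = n^3 + 6*n^2 + 11*n + 6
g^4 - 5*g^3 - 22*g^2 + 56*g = g*(g - 7)*(g - 2)*(g + 4)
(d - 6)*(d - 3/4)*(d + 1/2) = d^3 - 25*d^2/4 + 9*d/8 + 9/4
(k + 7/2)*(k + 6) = k^2 + 19*k/2 + 21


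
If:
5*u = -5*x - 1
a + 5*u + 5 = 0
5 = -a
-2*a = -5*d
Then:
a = -5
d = -2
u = 0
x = -1/5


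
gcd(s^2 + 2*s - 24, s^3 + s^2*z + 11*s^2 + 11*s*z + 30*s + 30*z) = s + 6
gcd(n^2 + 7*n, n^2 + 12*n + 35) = n + 7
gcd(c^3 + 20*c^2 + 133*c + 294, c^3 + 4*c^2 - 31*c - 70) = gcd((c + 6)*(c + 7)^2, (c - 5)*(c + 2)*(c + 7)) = c + 7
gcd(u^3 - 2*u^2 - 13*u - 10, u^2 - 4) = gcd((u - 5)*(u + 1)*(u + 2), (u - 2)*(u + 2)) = u + 2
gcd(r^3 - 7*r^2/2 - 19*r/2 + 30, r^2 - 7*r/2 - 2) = r - 4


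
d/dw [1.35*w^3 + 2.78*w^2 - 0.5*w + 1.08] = 4.05*w^2 + 5.56*w - 0.5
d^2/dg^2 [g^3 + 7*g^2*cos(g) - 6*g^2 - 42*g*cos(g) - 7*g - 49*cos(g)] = -7*g^2*cos(g) - 28*g*sin(g) + 42*g*cos(g) + 6*g + 84*sin(g) + 63*cos(g) - 12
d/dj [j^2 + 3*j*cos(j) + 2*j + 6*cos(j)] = -3*j*sin(j) + 2*j - 6*sin(j) + 3*cos(j) + 2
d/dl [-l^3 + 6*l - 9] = 6 - 3*l^2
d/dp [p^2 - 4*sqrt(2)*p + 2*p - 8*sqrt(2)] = 2*p - 4*sqrt(2) + 2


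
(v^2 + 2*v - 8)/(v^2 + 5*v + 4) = (v - 2)/(v + 1)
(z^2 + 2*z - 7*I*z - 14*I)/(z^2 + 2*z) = (z - 7*I)/z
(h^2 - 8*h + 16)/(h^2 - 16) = (h - 4)/(h + 4)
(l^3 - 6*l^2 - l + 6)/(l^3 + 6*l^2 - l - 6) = (l - 6)/(l + 6)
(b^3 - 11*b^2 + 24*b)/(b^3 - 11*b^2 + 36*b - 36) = b*(b - 8)/(b^2 - 8*b + 12)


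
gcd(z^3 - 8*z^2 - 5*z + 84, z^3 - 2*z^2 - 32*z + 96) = z - 4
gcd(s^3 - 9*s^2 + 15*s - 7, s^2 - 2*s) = 1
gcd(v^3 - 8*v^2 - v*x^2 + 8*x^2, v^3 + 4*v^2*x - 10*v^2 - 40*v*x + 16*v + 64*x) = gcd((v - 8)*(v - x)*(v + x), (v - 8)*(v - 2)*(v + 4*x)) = v - 8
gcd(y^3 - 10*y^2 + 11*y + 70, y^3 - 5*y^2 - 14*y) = y^2 - 5*y - 14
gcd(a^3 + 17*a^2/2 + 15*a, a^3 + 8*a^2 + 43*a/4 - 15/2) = a^2 + 17*a/2 + 15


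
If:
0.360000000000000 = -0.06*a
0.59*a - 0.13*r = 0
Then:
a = -6.00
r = -27.23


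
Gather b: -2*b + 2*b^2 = 2*b^2 - 2*b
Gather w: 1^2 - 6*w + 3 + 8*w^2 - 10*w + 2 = 8*w^2 - 16*w + 6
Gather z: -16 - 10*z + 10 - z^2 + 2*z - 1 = -z^2 - 8*z - 7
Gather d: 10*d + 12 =10*d + 12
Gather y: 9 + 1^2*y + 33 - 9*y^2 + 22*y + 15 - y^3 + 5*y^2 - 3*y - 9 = -y^3 - 4*y^2 + 20*y + 48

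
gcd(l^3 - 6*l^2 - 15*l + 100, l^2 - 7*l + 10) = l - 5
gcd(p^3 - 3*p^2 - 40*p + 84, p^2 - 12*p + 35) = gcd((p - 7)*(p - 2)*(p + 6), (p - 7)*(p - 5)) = p - 7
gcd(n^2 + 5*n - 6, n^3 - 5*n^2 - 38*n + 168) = n + 6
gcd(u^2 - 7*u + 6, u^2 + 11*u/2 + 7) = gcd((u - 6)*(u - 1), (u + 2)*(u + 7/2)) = 1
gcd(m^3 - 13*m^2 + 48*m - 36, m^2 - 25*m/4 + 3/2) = m - 6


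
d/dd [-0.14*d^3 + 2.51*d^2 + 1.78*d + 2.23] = -0.42*d^2 + 5.02*d + 1.78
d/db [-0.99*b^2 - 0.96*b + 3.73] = -1.98*b - 0.96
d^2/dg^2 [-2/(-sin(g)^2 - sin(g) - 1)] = 2*(-4*sin(g)^3 - 3*sin(g)^2 + 9*sin(g) + 7)*sin(g)/(sin(g)^2 + sin(g) + 1)^3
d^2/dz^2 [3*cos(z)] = -3*cos(z)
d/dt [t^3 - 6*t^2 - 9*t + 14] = 3*t^2 - 12*t - 9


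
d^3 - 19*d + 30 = (d - 3)*(d - 2)*(d + 5)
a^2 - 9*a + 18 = (a - 6)*(a - 3)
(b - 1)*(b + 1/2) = b^2 - b/2 - 1/2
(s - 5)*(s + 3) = s^2 - 2*s - 15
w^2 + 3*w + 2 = (w + 1)*(w + 2)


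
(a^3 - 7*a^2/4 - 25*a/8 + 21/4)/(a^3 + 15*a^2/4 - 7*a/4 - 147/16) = 2*(a - 2)/(2*a + 7)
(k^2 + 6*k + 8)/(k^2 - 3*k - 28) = (k + 2)/(k - 7)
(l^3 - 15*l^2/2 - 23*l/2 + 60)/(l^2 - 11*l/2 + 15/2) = (l^2 - 5*l - 24)/(l - 3)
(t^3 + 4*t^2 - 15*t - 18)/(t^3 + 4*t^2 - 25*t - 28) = (t^2 + 3*t - 18)/(t^2 + 3*t - 28)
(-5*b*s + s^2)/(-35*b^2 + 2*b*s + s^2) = s/(7*b + s)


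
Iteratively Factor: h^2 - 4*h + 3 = (h - 1)*(h - 3)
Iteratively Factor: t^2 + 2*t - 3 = (t - 1)*(t + 3)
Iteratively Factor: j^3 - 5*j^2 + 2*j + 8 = (j - 4)*(j^2 - j - 2) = (j - 4)*(j - 2)*(j + 1)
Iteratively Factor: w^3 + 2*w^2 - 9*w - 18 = (w + 3)*(w^2 - w - 6) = (w + 2)*(w + 3)*(w - 3)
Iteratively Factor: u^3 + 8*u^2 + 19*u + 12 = (u + 1)*(u^2 + 7*u + 12) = (u + 1)*(u + 4)*(u + 3)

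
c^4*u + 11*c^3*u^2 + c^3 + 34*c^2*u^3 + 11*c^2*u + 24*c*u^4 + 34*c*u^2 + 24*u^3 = (c + u)*(c + 4*u)*(c + 6*u)*(c*u + 1)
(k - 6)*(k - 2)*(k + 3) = k^3 - 5*k^2 - 12*k + 36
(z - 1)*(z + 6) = z^2 + 5*z - 6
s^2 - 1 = (s - 1)*(s + 1)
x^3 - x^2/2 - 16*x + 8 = (x - 4)*(x - 1/2)*(x + 4)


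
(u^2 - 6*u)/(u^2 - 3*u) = (u - 6)/(u - 3)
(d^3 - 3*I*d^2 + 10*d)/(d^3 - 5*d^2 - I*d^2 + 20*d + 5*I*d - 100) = d*(d + 2*I)/(d^2 + d*(-5 + 4*I) - 20*I)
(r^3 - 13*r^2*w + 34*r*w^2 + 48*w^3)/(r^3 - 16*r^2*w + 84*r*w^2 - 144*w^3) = (r^2 - 7*r*w - 8*w^2)/(r^2 - 10*r*w + 24*w^2)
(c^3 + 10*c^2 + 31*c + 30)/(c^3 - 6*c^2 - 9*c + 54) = (c^2 + 7*c + 10)/(c^2 - 9*c + 18)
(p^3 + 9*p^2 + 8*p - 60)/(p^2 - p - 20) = (-p^3 - 9*p^2 - 8*p + 60)/(-p^2 + p + 20)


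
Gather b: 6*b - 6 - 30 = 6*b - 36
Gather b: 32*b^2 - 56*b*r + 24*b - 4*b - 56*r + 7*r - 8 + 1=32*b^2 + b*(20 - 56*r) - 49*r - 7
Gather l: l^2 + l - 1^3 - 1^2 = l^2 + l - 2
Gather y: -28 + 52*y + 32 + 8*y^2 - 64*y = 8*y^2 - 12*y + 4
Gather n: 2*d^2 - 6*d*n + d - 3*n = 2*d^2 + d + n*(-6*d - 3)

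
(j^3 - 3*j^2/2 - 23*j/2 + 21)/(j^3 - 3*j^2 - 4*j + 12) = (j + 7/2)/(j + 2)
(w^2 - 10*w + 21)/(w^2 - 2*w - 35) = (w - 3)/(w + 5)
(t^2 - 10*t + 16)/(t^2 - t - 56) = (t - 2)/(t + 7)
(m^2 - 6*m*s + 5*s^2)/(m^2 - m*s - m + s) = (m - 5*s)/(m - 1)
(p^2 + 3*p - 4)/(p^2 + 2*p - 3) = (p + 4)/(p + 3)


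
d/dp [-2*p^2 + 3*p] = 3 - 4*p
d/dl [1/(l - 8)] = -1/(l - 8)^2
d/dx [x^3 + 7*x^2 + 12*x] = 3*x^2 + 14*x + 12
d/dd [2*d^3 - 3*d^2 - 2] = 6*d*(d - 1)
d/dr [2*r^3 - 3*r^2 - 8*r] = 6*r^2 - 6*r - 8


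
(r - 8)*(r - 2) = r^2 - 10*r + 16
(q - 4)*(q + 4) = q^2 - 16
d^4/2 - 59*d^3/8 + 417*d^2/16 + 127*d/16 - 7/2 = (d/2 + 1/4)*(d - 8)*(d - 7)*(d - 1/4)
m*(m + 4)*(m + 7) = m^3 + 11*m^2 + 28*m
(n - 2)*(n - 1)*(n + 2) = n^3 - n^2 - 4*n + 4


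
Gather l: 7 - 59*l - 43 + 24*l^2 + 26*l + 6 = 24*l^2 - 33*l - 30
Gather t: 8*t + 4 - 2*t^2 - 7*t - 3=-2*t^2 + t + 1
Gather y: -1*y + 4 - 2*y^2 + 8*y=-2*y^2 + 7*y + 4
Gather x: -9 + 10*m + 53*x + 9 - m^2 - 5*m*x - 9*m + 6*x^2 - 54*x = -m^2 + m + 6*x^2 + x*(-5*m - 1)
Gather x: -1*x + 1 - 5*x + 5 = 6 - 6*x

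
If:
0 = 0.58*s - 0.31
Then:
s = 0.53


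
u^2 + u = u*(u + 1)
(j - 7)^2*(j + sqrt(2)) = j^3 - 14*j^2 + sqrt(2)*j^2 - 14*sqrt(2)*j + 49*j + 49*sqrt(2)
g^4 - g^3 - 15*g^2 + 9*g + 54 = (g - 3)^2*(g + 2)*(g + 3)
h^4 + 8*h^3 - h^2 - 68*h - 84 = (h - 3)*(h + 2)^2*(h + 7)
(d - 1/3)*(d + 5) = d^2 + 14*d/3 - 5/3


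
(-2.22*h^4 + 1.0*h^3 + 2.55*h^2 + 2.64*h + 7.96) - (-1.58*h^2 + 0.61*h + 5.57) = -2.22*h^4 + 1.0*h^3 + 4.13*h^2 + 2.03*h + 2.39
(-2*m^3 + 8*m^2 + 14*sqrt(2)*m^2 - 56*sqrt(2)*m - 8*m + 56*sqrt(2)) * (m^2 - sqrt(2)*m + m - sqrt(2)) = -2*m^5 + 6*m^4 + 16*sqrt(2)*m^4 - 48*sqrt(2)*m^3 - 28*m^3 + 76*m^2 + 64*sqrt(2)*m - 112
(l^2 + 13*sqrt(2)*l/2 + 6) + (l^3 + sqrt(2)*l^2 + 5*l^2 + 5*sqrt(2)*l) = l^3 + sqrt(2)*l^2 + 6*l^2 + 23*sqrt(2)*l/2 + 6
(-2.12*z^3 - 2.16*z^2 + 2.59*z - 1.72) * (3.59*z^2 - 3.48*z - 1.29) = -7.6108*z^5 - 0.3768*z^4 + 19.5497*z^3 - 12.4016*z^2 + 2.6445*z + 2.2188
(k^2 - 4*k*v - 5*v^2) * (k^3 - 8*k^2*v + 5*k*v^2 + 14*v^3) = k^5 - 12*k^4*v + 32*k^3*v^2 + 34*k^2*v^3 - 81*k*v^4 - 70*v^5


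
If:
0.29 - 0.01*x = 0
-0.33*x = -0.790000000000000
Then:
No Solution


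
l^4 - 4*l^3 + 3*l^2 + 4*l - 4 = (l - 2)^2*(l - 1)*(l + 1)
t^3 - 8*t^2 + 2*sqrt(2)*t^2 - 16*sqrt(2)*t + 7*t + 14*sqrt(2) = (t - 7)*(t - 1)*(t + 2*sqrt(2))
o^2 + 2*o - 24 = (o - 4)*(o + 6)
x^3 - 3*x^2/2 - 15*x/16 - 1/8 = (x - 2)*(x + 1/4)^2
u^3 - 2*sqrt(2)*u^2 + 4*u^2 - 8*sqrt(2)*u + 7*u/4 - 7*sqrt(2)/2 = (u + 1/2)*(u + 7/2)*(u - 2*sqrt(2))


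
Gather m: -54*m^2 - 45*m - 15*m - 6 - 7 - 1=-54*m^2 - 60*m - 14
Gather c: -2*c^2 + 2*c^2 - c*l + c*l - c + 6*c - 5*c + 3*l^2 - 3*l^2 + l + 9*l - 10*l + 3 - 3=0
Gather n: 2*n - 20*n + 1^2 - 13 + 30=18 - 18*n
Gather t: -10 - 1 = -11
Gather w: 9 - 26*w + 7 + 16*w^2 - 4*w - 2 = 16*w^2 - 30*w + 14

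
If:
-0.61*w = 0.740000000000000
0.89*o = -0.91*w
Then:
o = 1.24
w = -1.21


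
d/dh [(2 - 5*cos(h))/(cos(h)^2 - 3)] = (-5*cos(h)^2 + 4*cos(h) - 15)*sin(h)/(sin(h)^2 + 2)^2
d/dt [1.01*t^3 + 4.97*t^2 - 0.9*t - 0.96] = 3.03*t^2 + 9.94*t - 0.9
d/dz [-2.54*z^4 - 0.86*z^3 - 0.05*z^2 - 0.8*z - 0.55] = -10.16*z^3 - 2.58*z^2 - 0.1*z - 0.8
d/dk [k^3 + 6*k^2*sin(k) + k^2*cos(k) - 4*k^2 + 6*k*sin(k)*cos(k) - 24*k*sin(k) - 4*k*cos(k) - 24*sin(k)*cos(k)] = -k^2*sin(k) + 6*k^2*cos(k) + 3*k^2 + 16*k*sin(k) - 22*k*cos(k) + 6*k*cos(2*k) - 8*k - 24*sin(k) + 3*sin(2*k) - 4*cos(k) - 24*cos(2*k)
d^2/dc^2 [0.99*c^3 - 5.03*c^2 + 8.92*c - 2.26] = 5.94*c - 10.06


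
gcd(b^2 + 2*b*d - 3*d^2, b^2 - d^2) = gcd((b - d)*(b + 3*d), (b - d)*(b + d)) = b - d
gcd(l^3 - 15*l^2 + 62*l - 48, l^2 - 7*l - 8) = l - 8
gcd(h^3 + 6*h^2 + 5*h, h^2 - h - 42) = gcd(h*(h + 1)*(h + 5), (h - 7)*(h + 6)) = 1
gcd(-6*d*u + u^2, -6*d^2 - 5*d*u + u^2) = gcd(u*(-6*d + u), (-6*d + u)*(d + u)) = -6*d + u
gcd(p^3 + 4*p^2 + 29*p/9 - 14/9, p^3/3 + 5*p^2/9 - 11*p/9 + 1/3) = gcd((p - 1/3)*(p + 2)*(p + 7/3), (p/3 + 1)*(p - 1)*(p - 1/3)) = p - 1/3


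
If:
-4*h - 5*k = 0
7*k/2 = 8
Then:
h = -20/7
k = 16/7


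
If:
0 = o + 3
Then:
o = -3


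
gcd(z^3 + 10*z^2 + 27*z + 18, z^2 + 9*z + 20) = 1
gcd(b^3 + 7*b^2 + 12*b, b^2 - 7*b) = b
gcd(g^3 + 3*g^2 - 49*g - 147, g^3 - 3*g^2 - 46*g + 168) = g + 7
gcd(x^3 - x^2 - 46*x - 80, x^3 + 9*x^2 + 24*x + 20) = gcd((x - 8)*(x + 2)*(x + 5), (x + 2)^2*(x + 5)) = x^2 + 7*x + 10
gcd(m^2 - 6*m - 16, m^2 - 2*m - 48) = m - 8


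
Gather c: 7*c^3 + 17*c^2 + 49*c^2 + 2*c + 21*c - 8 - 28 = 7*c^3 + 66*c^2 + 23*c - 36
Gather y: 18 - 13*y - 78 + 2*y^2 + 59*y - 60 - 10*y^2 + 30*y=-8*y^2 + 76*y - 120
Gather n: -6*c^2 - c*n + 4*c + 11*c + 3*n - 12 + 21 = -6*c^2 + 15*c + n*(3 - c) + 9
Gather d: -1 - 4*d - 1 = -4*d - 2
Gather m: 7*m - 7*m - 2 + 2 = 0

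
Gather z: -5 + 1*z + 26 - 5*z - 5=16 - 4*z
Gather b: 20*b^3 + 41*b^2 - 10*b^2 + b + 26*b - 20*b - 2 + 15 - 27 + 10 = 20*b^3 + 31*b^2 + 7*b - 4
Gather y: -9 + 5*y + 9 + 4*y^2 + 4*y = 4*y^2 + 9*y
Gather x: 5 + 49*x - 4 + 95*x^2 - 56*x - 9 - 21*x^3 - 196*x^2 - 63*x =-21*x^3 - 101*x^2 - 70*x - 8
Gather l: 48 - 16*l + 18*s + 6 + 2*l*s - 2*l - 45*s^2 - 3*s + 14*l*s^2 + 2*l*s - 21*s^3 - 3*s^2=l*(14*s^2 + 4*s - 18) - 21*s^3 - 48*s^2 + 15*s + 54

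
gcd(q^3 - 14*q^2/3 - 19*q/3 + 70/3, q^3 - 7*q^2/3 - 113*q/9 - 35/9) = q^2 - 8*q/3 - 35/3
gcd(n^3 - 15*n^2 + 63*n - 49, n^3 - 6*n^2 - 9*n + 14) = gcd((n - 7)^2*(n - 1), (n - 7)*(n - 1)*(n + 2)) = n^2 - 8*n + 7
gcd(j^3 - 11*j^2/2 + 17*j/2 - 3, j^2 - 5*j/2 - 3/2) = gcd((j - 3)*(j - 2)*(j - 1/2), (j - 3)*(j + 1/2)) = j - 3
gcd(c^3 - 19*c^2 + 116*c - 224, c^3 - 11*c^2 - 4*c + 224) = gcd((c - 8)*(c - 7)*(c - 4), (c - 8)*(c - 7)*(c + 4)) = c^2 - 15*c + 56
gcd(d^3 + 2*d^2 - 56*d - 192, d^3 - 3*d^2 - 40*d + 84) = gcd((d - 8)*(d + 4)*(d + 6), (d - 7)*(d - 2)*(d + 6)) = d + 6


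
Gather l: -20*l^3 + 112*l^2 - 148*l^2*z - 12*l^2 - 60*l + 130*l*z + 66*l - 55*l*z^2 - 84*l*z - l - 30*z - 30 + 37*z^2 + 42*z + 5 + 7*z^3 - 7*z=-20*l^3 + l^2*(100 - 148*z) + l*(-55*z^2 + 46*z + 5) + 7*z^3 + 37*z^2 + 5*z - 25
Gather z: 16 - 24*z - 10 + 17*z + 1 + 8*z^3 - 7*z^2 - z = 8*z^3 - 7*z^2 - 8*z + 7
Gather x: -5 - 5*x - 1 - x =-6*x - 6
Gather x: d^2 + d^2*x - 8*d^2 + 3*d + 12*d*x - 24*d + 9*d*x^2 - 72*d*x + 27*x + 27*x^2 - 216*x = -7*d^2 - 21*d + x^2*(9*d + 27) + x*(d^2 - 60*d - 189)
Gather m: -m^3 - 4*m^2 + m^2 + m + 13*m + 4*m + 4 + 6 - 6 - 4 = -m^3 - 3*m^2 + 18*m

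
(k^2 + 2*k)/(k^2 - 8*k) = (k + 2)/(k - 8)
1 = 1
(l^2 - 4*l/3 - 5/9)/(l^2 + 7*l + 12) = (9*l^2 - 12*l - 5)/(9*(l^2 + 7*l + 12))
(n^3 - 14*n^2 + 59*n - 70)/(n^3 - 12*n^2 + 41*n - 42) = (n - 5)/(n - 3)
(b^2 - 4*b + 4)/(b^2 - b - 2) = (b - 2)/(b + 1)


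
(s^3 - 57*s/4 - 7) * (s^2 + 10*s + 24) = s^5 + 10*s^4 + 39*s^3/4 - 299*s^2/2 - 412*s - 168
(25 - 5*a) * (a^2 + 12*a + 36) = -5*a^3 - 35*a^2 + 120*a + 900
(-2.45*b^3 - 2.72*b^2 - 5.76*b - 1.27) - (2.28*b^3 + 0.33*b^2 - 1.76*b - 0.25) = -4.73*b^3 - 3.05*b^2 - 4.0*b - 1.02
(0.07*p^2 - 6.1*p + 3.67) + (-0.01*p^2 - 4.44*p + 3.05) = 0.06*p^2 - 10.54*p + 6.72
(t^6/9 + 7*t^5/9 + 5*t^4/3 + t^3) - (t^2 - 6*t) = t^6/9 + 7*t^5/9 + 5*t^4/3 + t^3 - t^2 + 6*t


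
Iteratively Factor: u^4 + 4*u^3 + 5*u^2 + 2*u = (u + 2)*(u^3 + 2*u^2 + u) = u*(u + 2)*(u^2 + 2*u + 1) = u*(u + 1)*(u + 2)*(u + 1)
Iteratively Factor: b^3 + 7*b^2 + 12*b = (b)*(b^2 + 7*b + 12) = b*(b + 4)*(b + 3)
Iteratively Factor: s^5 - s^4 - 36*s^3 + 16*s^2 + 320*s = (s - 5)*(s^4 + 4*s^3 - 16*s^2 - 64*s) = (s - 5)*(s + 4)*(s^3 - 16*s) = s*(s - 5)*(s + 4)*(s^2 - 16) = s*(s - 5)*(s + 4)^2*(s - 4)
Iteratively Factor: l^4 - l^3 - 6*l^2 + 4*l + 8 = (l - 2)*(l^3 + l^2 - 4*l - 4) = (l - 2)*(l + 2)*(l^2 - l - 2) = (l - 2)^2*(l + 2)*(l + 1)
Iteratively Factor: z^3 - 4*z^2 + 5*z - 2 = (z - 1)*(z^2 - 3*z + 2) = (z - 1)^2*(z - 2)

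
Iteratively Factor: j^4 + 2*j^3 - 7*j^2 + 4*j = (j)*(j^3 + 2*j^2 - 7*j + 4) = j*(j - 1)*(j^2 + 3*j - 4) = j*(j - 1)*(j + 4)*(j - 1)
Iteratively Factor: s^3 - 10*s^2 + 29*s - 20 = (s - 4)*(s^2 - 6*s + 5) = (s - 4)*(s - 1)*(s - 5)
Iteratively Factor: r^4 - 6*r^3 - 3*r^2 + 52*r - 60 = (r + 3)*(r^3 - 9*r^2 + 24*r - 20) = (r - 2)*(r + 3)*(r^2 - 7*r + 10) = (r - 5)*(r - 2)*(r + 3)*(r - 2)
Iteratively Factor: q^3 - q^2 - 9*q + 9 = (q + 3)*(q^2 - 4*q + 3) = (q - 3)*(q + 3)*(q - 1)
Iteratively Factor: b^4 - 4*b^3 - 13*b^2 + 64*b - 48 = (b - 3)*(b^3 - b^2 - 16*b + 16) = (b - 4)*(b - 3)*(b^2 + 3*b - 4) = (b - 4)*(b - 3)*(b + 4)*(b - 1)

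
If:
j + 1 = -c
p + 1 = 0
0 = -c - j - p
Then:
No Solution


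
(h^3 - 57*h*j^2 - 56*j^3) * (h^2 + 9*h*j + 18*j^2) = h^5 + 9*h^4*j - 39*h^3*j^2 - 569*h^2*j^3 - 1530*h*j^4 - 1008*j^5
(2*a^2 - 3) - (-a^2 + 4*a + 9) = 3*a^2 - 4*a - 12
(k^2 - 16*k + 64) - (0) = k^2 - 16*k + 64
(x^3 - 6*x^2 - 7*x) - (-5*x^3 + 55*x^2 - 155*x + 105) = 6*x^3 - 61*x^2 + 148*x - 105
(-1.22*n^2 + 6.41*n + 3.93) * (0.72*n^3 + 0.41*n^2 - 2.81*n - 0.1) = -0.8784*n^5 + 4.115*n^4 + 8.8859*n^3 - 16.2788*n^2 - 11.6843*n - 0.393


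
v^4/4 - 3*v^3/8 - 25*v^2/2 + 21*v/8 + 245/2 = (v/4 + 1)*(v - 7)*(v - 7/2)*(v + 5)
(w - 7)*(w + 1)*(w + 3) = w^3 - 3*w^2 - 25*w - 21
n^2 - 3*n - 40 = (n - 8)*(n + 5)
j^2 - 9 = (j - 3)*(j + 3)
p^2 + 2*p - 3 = (p - 1)*(p + 3)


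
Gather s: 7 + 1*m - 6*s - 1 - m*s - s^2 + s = m - s^2 + s*(-m - 5) + 6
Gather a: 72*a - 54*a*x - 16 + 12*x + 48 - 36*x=a*(72 - 54*x) - 24*x + 32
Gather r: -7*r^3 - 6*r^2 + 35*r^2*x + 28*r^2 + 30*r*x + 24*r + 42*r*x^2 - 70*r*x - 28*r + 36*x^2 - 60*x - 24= -7*r^3 + r^2*(35*x + 22) + r*(42*x^2 - 40*x - 4) + 36*x^2 - 60*x - 24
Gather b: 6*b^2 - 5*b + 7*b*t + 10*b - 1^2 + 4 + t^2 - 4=6*b^2 + b*(7*t + 5) + t^2 - 1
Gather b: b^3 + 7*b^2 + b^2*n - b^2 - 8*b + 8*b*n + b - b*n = b^3 + b^2*(n + 6) + b*(7*n - 7)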